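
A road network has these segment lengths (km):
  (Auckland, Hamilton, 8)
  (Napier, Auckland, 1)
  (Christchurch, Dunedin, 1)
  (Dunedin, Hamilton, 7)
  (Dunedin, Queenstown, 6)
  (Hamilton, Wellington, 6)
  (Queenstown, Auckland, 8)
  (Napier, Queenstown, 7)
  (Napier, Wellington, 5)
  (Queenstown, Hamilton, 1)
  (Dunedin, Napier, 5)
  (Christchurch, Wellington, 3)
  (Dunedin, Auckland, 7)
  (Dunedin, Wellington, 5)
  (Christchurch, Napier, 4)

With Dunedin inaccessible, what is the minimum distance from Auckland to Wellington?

6

Some routes from Auckland to Wellington avoiding Dunedin:
Auckland - Napier - Wellington: 1 + 5 = 6
Auckland - Napier - Christchurch - Wellington: 1 + 4 + 3 = 8
Auckland - Hamilton - Wellington: 8 + 6 = 14
Auckland - Napier - Queenstown - Hamilton - Wellington: 1 + 7 + 1 + 6 = 15
Best route has total 6 km.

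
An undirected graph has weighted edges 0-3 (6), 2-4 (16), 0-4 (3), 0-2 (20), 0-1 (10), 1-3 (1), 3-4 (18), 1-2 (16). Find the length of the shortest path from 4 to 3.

9

Comparing a few candidate routes:
4-0-3: 3 + 6 = 9
4-0-1-3: 3 + 10 + 1 = 14
4-2-1-3: 16 + 16 + 1 = 33
4-3: 18
Shortest: 9.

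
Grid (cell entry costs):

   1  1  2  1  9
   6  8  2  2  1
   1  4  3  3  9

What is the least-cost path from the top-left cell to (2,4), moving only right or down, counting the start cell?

Best path: r0c0→r0c1→r0c2→r0c3→r1c3→r1c4→r2c4
Cost: 1 + 1 + 2 + 1 + 2 + 1 + 9 = 17
(Top row then right column would cost 24.)

17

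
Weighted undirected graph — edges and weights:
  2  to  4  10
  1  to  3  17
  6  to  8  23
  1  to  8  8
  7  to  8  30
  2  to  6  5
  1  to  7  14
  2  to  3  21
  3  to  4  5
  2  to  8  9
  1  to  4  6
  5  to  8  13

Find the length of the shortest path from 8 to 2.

9

Some routes from 8 to 2:
8→1→4→3→2: 8 + 6 + 5 + 21 = 40
8→2: 9
8→6→2: 23 + 5 = 28
8→1→4→2: 8 + 6 + 10 = 24
Best route has total 9.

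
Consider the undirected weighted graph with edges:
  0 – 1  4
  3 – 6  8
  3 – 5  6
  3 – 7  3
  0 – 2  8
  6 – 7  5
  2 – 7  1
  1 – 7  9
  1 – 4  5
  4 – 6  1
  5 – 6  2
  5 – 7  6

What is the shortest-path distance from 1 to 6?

Comparing a few candidate routes:
1-7-6: 9 + 5 = 14
1-4-6: 5 + 1 = 6
1-7-5-6: 9 + 6 + 2 = 17
Best route has total 6.

6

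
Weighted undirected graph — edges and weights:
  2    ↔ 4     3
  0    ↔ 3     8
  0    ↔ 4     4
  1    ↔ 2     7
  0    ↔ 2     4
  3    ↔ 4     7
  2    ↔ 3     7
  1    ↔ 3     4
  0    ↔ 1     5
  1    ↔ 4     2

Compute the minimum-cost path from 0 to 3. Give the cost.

8

A few of the 0→3 routes:
0 -> 4 -> 1 -> 3: 4 + 2 + 4 = 10
0 -> 4 -> 3: 4 + 7 = 11
0 -> 3: 8
0 -> 1 -> 3: 5 + 4 = 9
Best route has total 8.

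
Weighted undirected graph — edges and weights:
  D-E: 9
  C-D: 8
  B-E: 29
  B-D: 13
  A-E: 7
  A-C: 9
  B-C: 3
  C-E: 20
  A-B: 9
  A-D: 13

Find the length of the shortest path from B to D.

Comparing a few candidate routes:
B → C → D: 3 + 8 = 11
B → A → D: 9 + 13 = 22
B → D: 13
B → C → A → D: 3 + 9 + 13 = 25
B → A → E → D: 9 + 7 + 9 = 25
Shortest: 11.

11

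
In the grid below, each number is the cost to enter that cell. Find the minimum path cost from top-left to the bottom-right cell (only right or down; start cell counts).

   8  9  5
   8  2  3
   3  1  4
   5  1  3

Path r0c0 -> r1c0 -> r1c1 -> r2c1 -> r3c1 -> r3c2: 8 + 8 + 2 + 1 + 1 + 3 = 23.
(Top row then right column would cost 32.)

23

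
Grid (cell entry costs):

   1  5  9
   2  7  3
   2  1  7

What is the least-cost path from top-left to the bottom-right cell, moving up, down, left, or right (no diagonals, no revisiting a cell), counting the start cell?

Take [0,0] → [1,0] → [2,0] → [2,1] → [2,2] for a total of 1 + 2 + 2 + 1 + 7 = 13.

13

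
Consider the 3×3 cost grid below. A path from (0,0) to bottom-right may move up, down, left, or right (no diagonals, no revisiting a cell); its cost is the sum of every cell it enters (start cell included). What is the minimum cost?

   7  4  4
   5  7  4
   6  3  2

21

Take [0,0] -> [0,1] -> [0,2] -> [1,2] -> [2,2] for a total of 7 + 4 + 4 + 4 + 2 = 21.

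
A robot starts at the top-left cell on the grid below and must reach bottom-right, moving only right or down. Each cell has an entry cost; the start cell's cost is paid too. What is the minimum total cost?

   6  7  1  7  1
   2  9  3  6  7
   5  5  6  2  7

32

Best path: [0,0] -> [0,1] -> [0,2] -> [1,2] -> [1,3] -> [2,3] -> [2,4]
Cost: 6 + 7 + 1 + 3 + 6 + 2 + 7 = 32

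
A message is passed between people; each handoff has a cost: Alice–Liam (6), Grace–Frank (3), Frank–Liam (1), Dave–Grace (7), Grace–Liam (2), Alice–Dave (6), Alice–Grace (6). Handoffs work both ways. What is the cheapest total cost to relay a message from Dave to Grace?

7

Comparing a few candidate routes:
Dave-Grace: 7
Dave-Alice-Liam-Grace: 6 + 6 + 2 = 14
Dave-Alice-Grace: 6 + 6 = 12
The minimum is 7.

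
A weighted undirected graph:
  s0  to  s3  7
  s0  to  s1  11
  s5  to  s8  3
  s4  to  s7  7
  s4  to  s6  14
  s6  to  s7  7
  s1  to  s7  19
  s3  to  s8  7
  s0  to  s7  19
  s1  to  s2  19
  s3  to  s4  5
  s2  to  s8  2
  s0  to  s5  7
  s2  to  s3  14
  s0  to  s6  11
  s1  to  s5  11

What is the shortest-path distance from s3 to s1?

Comparing a few candidate routes:
s3→s0→s5→s1: 7 + 7 + 11 = 25
s3→s8→s5→s1: 7 + 3 + 11 = 21
s3→s0→s1: 7 + 11 = 18
The minimum is 18.

18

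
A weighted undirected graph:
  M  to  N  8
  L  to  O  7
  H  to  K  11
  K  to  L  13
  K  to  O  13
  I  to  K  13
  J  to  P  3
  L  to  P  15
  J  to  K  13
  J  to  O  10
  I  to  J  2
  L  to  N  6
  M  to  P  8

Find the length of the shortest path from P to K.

16

Comparing a few candidate routes:
P→J→O→K: 3 + 10 + 13 = 26
P→J→I→K: 3 + 2 + 13 = 18
P→J→K: 3 + 13 = 16
The minimum is 16.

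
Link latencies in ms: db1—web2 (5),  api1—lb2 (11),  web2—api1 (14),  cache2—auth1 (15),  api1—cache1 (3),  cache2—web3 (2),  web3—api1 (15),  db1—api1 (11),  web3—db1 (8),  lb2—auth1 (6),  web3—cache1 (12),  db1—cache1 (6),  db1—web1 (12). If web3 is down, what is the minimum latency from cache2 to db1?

41

Paths from cache2 to db1 avoiding web3:
cache2 -> auth1 -> lb2 -> api1 -> cache1 -> db1: 15 + 6 + 11 + 3 + 6 = 41
cache2 -> auth1 -> lb2 -> api1 -> db1: 15 + 6 + 11 + 11 = 43
cache2 -> auth1 -> lb2 -> api1 -> web2 -> db1: 15 + 6 + 11 + 14 + 5 = 51
Best route has total 41 ms.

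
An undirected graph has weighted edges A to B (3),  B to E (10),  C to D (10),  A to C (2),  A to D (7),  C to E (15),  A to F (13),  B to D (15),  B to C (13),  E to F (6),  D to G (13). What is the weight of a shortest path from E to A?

13

Checking several routes:
E -> B -> A: 10 + 3 = 13
E -> C -> A: 15 + 2 = 17
E -> F -> A: 6 + 13 = 19
The minimum is 13.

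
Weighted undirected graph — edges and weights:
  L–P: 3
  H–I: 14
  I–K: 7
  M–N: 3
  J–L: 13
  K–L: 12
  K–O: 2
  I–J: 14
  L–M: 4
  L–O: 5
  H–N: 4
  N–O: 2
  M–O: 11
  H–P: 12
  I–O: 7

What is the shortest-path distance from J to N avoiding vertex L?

23

Some routes from J to N avoiding L:
J - I - K - O - N: 14 + 7 + 2 + 2 = 25
J - I - O - M - N: 14 + 7 + 11 + 3 = 35
J - I - H - N: 14 + 14 + 4 = 32
J - I - O - N: 14 + 7 + 2 = 23
Shortest: 23.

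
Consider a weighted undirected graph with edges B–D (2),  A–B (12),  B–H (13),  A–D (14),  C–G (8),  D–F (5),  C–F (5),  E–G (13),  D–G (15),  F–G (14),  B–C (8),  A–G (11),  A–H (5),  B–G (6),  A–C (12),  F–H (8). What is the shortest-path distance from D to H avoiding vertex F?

A few of the D→H routes:
D → B → H: 2 + 13 = 15
D → A → H: 14 + 5 = 19
D → B → A → H: 2 + 12 + 5 = 19
The minimum is 15.

15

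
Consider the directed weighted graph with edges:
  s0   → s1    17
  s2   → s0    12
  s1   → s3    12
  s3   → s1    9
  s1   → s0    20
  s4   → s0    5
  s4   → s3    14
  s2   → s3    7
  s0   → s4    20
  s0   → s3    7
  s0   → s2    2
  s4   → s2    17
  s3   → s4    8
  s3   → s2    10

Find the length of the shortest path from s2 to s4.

15

Candidate routes:
s2→s0→s1→s3→s4: 12 + 17 + 12 + 8 = 49
s2→s0→s3→s4: 12 + 7 + 8 = 27
s2→s3→s1→s0→s4: 7 + 9 + 20 + 20 = 56
s2→s3→s4: 7 + 8 = 15
s2→s0→s4: 12 + 20 = 32
Best route has total 15.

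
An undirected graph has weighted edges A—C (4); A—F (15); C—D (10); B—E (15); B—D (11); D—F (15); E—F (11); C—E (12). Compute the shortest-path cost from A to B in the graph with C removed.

41

Candidate routes:
A - F - D - B: 15 + 15 + 11 = 41
A - F - E - B: 15 + 11 + 15 = 41
Best route has total 41.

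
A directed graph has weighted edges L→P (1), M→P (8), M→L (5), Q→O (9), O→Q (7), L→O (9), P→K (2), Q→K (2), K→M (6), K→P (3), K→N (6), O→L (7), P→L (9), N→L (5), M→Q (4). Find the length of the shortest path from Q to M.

8

Candidate routes:
Q → O → L → P → K → M: 9 + 7 + 1 + 2 + 6 = 25
Q → K → M: 2 + 6 = 8
Shortest: 8.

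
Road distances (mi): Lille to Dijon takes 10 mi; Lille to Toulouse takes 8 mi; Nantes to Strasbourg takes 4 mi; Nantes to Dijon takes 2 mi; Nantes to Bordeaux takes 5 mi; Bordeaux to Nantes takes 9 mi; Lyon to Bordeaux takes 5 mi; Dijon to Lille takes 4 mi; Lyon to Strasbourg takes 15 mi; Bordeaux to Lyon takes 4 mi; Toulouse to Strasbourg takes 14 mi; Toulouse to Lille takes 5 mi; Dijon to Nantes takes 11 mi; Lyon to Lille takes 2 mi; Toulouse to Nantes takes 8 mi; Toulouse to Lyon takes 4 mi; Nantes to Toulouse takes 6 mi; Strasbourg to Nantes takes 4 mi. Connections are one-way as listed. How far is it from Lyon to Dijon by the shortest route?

A few of the Lyon→Dijon routes:
Lyon-Lille-Toulouse-Nantes-Dijon: 2 + 8 + 8 + 2 = 20
Lyon-Bordeaux-Nantes-Toulouse-Lille-Dijon: 5 + 9 + 6 + 5 + 10 = 35
Lyon-Strasbourg-Nantes-Dijon: 15 + 4 + 2 = 21
Lyon-Lille-Toulouse-Strasbourg-Nantes-Dijon: 2 + 8 + 14 + 4 + 2 = 30
Lyon-Lille-Dijon: 2 + 10 = 12
Lyon-Bordeaux-Nantes-Dijon: 5 + 9 + 2 = 16
Best route has total 12 mi.

12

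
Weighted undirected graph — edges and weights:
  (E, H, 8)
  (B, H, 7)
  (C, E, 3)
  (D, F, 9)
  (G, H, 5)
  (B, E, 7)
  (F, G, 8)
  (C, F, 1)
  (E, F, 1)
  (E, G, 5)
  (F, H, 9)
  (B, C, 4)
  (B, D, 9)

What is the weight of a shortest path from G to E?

5

A few of the G→E routes:
G -> E: 5
G -> F -> C -> E: 8 + 1 + 3 = 12
G -> H -> F -> E: 5 + 9 + 1 = 15
G -> H -> E: 5 + 8 = 13
G -> F -> E: 8 + 1 = 9
Best route has total 5.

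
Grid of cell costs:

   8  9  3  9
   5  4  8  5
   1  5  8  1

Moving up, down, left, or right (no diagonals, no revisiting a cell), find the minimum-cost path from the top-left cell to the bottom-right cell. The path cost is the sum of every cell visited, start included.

28

Path (0,0) → (1,0) → (2,0) → (2,1) → (2,2) → (2,3): 8 + 5 + 1 + 5 + 8 + 1 = 28.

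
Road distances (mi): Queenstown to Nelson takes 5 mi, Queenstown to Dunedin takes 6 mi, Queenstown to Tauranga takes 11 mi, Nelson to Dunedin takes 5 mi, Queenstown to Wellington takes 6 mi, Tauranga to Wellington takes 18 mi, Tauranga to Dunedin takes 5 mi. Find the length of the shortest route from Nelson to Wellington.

11

Some routes from Nelson to Wellington:
Nelson -> Queenstown -> Wellington: 5 + 6 = 11
Nelson -> Dunedin -> Tauranga -> Wellington: 5 + 5 + 18 = 28
Nelson -> Queenstown -> Tauranga -> Wellington: 5 + 11 + 18 = 34
Nelson -> Dunedin -> Tauranga -> Queenstown -> Wellington: 5 + 5 + 11 + 6 = 27
Nelson -> Dunedin -> Queenstown -> Wellington: 5 + 6 + 6 = 17
Nelson -> Queenstown -> Dunedin -> Tauranga -> Wellington: 5 + 6 + 5 + 18 = 34
Best route has total 11 mi.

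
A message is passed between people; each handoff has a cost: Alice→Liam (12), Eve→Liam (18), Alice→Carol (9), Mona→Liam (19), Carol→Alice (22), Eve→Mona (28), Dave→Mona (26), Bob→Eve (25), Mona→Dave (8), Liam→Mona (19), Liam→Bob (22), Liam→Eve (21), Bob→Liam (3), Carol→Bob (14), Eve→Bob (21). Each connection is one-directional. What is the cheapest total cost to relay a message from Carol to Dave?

Some routes from Carol to Dave:
Carol-Bob-Liam-Mona-Dave: 14 + 3 + 19 + 8 = 44
Carol-Alice-Liam-Mona-Dave: 22 + 12 + 19 + 8 = 61
Carol-Bob-Liam-Eve-Mona-Dave: 14 + 3 + 21 + 28 + 8 = 74
Shortest: 44.

44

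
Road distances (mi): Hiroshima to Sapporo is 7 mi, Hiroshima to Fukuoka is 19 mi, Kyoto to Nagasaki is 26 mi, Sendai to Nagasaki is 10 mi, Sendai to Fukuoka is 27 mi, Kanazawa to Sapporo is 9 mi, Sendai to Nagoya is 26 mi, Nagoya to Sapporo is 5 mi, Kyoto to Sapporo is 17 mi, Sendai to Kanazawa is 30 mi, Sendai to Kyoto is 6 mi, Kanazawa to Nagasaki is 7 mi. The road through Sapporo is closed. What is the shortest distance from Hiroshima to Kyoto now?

Candidate routes:
Hiroshima-Fukuoka-Sendai-Kanazawa-Nagasaki-Kyoto: 19 + 27 + 30 + 7 + 26 = 109
Hiroshima-Fukuoka-Sendai-Nagasaki-Kyoto: 19 + 27 + 10 + 26 = 82
Hiroshima-Fukuoka-Sendai-Kyoto: 19 + 27 + 6 = 52
The minimum is 52 mi.

52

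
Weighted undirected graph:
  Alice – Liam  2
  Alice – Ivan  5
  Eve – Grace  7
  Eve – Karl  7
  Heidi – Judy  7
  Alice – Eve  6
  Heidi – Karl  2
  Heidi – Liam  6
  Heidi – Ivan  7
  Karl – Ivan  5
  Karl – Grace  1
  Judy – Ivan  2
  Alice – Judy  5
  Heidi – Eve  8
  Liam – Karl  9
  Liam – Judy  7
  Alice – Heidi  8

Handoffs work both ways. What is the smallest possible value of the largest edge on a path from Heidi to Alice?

5

Comparing a few candidate routes:
Heidi→Judy→Ivan→Karl→Grace→Eve→Alice: max(7, 2, 5, 1, 7, 6) = 7
Heidi→Judy→Ivan→Karl→Eve→Alice: max(7, 2, 5, 7, 6) = 7
Heidi→Karl→Ivan→Alice: max(2, 5, 5) = 5
Heidi→Judy→Liam→Alice: max(7, 7, 2) = 7
Heidi→Liam→Alice: max(6, 2) = 6
Heidi→Karl→Ivan→Judy→Alice: max(2, 5, 2, 5) = 5
Best route has worst link 5.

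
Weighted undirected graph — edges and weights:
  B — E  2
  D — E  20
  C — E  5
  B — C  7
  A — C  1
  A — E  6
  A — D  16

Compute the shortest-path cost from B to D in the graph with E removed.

Candidate routes:
B→C→A→D: 7 + 1 + 16 = 24
Best route has total 24.

24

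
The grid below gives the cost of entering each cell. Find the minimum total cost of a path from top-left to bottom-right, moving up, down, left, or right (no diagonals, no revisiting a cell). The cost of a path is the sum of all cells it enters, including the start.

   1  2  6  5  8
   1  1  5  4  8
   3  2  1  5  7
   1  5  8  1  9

Path [0,0] → [1,0] → [1,1] → [2,1] → [2,2] → [2,3] → [3,3] → [3,4]: 1 + 1 + 1 + 2 + 1 + 5 + 1 + 9 = 21.

21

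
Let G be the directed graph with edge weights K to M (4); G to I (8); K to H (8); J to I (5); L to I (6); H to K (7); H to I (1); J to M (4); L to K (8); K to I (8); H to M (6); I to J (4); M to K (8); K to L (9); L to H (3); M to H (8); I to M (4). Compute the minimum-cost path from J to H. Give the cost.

Checking several routes:
J - M - H: 4 + 8 = 12
J - M - K - L - H: 4 + 8 + 9 + 3 = 24
J - M - K - H: 4 + 8 + 8 = 20
J - I - M - H: 5 + 4 + 8 = 17
The minimum is 12.

12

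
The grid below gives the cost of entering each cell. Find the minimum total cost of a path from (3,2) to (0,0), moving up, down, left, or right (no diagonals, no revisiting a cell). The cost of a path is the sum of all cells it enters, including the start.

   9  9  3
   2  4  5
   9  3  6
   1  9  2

26

Take [3,2] [2,2] [2,1] [1,1] [1,0] [0,0] for a total of 2 + 6 + 3 + 4 + 2 + 9 = 26.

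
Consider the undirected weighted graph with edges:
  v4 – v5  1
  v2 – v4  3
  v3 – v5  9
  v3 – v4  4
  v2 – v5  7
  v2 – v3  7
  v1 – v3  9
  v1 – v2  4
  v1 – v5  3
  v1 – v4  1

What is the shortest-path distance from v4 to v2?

3

Comparing a few candidate routes:
v4 → v1 → v2: 1 + 4 = 5
v4 → v3 → v2: 4 + 7 = 11
v4 → v1 → v5 → v2: 1 + 3 + 7 = 11
v4 → v2: 3
v4 → v5 → v1 → v2: 1 + 3 + 4 = 8
v4 → v5 → v2: 1 + 7 = 8
Shortest: 3.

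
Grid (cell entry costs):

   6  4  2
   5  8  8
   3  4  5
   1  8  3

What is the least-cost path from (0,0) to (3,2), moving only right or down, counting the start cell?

26

Path r0c0 -> r1c0 -> r2c0 -> r2c1 -> r2c2 -> r3c2: 6 + 5 + 3 + 4 + 5 + 3 = 26.
For comparison, the top-then-right route costs 28.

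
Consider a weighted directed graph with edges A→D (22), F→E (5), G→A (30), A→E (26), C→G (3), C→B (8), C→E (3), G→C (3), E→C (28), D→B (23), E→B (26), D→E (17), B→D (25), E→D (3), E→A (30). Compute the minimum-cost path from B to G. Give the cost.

Candidate routes:
B → D → E → C → G: 25 + 17 + 28 + 3 = 73
Best route has total 73.

73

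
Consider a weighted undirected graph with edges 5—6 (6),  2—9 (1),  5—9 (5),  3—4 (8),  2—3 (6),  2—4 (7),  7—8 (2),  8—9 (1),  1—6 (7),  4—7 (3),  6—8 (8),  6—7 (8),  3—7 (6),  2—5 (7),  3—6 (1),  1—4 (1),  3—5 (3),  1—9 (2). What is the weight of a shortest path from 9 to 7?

A few of the 9→7 routes:
9 -> 2 -> 3 -> 6 -> 7: 1 + 6 + 1 + 8 = 16
9 -> 8 -> 7: 1 + 2 = 3
9 -> 5 -> 3 -> 7: 5 + 3 + 6 = 14
9 -> 2 -> 3 -> 7: 1 + 6 + 6 = 13
9 -> 2 -> 4 -> 7: 1 + 7 + 3 = 11
9 -> 1 -> 4 -> 7: 2 + 1 + 3 = 6
Best route has total 3.

3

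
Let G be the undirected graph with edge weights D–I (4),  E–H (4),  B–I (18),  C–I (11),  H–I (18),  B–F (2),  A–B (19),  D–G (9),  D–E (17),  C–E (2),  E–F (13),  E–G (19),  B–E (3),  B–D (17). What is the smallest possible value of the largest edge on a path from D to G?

9

A few of the D→G routes:
D - G: max(9) = 9
D - I - B - F - E - G: max(4, 18, 2, 13, 19) = 19
D - I - B - E - G: max(4, 18, 3, 19) = 19
D - I - C - E - G: max(4, 11, 2, 19) = 19
D - I - H - E - G: max(4, 18, 4, 19) = 19
Best route has worst link 9.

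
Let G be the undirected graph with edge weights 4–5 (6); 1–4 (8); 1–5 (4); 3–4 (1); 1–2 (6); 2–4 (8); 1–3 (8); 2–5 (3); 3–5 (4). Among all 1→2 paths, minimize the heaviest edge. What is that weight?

4

Checking several routes:
1 → 2: max(6) = 6
1 → 3 → 5 → 4 → 2: max(8, 4, 6, 8) = 8
1 → 3 → 4 → 2: max(8, 1, 8) = 8
1 → 5 → 2: max(4, 3) = 4
1 → 3 → 4 → 5 → 2: max(8, 1, 6, 3) = 8
1 → 3 → 5 → 2: max(8, 4, 3) = 8
The minimum achievable maximum is 4.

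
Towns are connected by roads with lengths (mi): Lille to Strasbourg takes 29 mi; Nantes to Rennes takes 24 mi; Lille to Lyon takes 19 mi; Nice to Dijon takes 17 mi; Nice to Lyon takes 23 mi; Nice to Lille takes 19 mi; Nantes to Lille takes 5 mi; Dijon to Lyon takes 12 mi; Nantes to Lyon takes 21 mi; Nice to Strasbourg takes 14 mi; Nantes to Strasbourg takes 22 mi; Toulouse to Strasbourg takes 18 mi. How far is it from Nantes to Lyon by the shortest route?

A few of the Nantes→Lyon routes:
Nantes→Lille→Nice→Dijon→Lyon: 5 + 19 + 17 + 12 = 53
Nantes→Strasbourg→Nice→Lyon: 22 + 14 + 23 = 59
Nantes→Lyon: 21
Nantes→Strasbourg→Nice→Dijon→Lyon: 22 + 14 + 17 + 12 = 65
Nantes→Lille→Lyon: 5 + 19 = 24
Nantes→Lille→Nice→Lyon: 5 + 19 + 23 = 47
Shortest: 21 mi.

21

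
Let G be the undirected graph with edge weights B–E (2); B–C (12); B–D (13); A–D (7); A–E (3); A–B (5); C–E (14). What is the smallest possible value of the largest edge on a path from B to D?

Paths from B to D:
B → C → E → A → D: max(12, 14, 3, 7) = 14
B → D: max(13) = 13
B → E → A → D: max(2, 3, 7) = 7
B → A → D: max(5, 7) = 7
Best route has worst link 7.

7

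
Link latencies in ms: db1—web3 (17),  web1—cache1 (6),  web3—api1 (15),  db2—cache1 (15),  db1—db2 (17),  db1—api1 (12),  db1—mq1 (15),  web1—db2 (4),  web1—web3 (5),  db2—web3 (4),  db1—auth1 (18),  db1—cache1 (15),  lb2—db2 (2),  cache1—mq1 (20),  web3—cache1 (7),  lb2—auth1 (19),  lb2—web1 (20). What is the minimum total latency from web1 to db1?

A few of the web1→db1 routes:
web1 - web3 - db1: 5 + 17 = 22
web1 - cache1 - db1: 6 + 15 = 21
web1 - db2 - db1: 4 + 17 = 21
Shortest: 21 ms.

21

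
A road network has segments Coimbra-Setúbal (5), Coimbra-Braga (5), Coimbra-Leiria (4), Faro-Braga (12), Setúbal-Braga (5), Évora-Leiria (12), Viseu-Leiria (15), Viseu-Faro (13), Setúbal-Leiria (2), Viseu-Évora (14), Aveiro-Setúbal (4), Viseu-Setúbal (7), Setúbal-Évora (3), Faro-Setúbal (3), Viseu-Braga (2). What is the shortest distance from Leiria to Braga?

7

Some routes from Leiria to Braga:
Leiria→Setúbal→Faro→Braga: 2 + 3 + 12 = 17
Leiria→Setúbal→Viseu→Braga: 2 + 7 + 2 = 11
Leiria→Coimbra→Braga: 4 + 5 = 9
Leiria→Setúbal→Coimbra→Braga: 2 + 5 + 5 = 12
Leiria→Setúbal→Braga: 2 + 5 = 7
Leiria→Coimbra→Setúbal→Braga: 4 + 5 + 5 = 14
The minimum is 7 mi.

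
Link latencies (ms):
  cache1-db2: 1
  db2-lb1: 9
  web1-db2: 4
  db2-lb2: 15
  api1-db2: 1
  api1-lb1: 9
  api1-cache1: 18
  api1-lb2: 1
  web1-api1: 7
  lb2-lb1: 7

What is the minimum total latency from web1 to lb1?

Checking several routes:
web1-api1-lb2-lb1: 7 + 1 + 7 = 15
web1-api1-lb1: 7 + 9 = 16
web1-db2-lb1: 4 + 9 = 13
web1-api1-db2-lb1: 7 + 1 + 9 = 17
web1-db2-api1-lb1: 4 + 1 + 9 = 14
web1-db2-api1-lb2-lb1: 4 + 1 + 1 + 7 = 13
The minimum is 13 ms.

13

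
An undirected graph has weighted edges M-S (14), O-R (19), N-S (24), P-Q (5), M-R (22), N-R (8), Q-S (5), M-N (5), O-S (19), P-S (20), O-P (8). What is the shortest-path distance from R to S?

27

Comparing a few candidate routes:
R → N → M → S: 8 + 5 + 14 = 27
R → N → S: 8 + 24 = 32
R → M → S: 22 + 14 = 36
R → O → P → Q → S: 19 + 8 + 5 + 5 = 37
Best route has total 27.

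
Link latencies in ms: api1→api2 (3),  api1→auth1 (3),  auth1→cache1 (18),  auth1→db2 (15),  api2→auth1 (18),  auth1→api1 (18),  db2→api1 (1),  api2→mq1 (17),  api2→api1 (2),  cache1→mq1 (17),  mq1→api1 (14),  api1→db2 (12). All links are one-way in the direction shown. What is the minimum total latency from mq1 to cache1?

35

Routes from mq1 to cache1:
mq1 → api1 → api2 → auth1 → cache1: 14 + 3 + 18 + 18 = 53
mq1 → api1 → auth1 → cache1: 14 + 3 + 18 = 35
Best route has total 35 ms.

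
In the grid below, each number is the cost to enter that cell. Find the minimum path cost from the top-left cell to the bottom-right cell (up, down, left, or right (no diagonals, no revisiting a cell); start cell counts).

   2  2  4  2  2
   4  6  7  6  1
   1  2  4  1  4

Cheapest: [0,0]→[0,1]→[0,2]→[0,3]→[0,4]→[1,4]→[2,4]
  2 + 2 + 4 + 2 + 2 + 1 + 4 = 17

17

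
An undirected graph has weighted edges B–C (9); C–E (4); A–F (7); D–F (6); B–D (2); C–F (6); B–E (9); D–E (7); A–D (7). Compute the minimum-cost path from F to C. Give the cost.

6

Comparing a few candidate routes:
F-D-E-C: 6 + 7 + 4 = 17
F-D-B-C: 6 + 2 + 9 = 17
F-C: 6
F-D-B-E-C: 6 + 2 + 9 + 4 = 21
Shortest: 6.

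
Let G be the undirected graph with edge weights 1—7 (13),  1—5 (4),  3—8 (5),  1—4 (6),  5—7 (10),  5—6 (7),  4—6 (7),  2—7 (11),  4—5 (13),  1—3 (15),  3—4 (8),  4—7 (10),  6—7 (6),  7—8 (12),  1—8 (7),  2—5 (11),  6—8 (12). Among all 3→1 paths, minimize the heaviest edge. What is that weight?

Comparing a few candidate routes:
3 -> 4 -> 6 -> 7 -> 5 -> 1: max(8, 7, 6, 10, 4) = 10
3 -> 4 -> 6 -> 5 -> 1: max(8, 7, 7, 4) = 8
3 -> 4 -> 1: max(8, 6) = 8
3 -> 8 -> 1: max(5, 7) = 7
The minimum achievable maximum is 7.

7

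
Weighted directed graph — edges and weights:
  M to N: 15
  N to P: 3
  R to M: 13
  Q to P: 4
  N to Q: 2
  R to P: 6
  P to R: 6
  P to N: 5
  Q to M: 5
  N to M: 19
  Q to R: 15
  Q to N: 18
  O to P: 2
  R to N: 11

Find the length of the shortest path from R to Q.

Candidate routes:
R -> P -> N -> Q: 6 + 5 + 2 = 13
R -> M -> N -> Q: 13 + 15 + 2 = 30
R -> N -> Q: 11 + 2 = 13
The minimum is 13.

13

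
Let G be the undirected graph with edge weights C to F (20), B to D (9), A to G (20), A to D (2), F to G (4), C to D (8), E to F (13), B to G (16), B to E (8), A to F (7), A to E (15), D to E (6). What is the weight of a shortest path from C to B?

Some routes from C to B:
C → D → B: 8 + 9 = 17
C → D → E → B: 8 + 6 + 8 = 22
C → D → A → F → G → B: 8 + 2 + 7 + 4 + 16 = 37
C → D → A → F → E → B: 8 + 2 + 7 + 13 + 8 = 38
C → D → A → E → B: 8 + 2 + 15 + 8 = 33
Best route has total 17.

17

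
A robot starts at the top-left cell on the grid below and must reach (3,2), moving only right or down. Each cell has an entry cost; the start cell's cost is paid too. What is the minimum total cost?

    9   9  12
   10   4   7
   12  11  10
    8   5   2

40

Take (0,0) -> (0,1) -> (1,1) -> (2,1) -> (3,1) -> (3,2) for a total of 9 + 9 + 4 + 11 + 5 + 2 = 40.
(Top row then right column would cost 49.)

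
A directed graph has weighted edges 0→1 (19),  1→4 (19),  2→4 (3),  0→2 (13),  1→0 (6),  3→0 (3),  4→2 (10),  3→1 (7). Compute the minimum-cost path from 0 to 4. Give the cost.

Paths from 0 to 4:
0 -> 1 -> 4: 19 + 19 = 38
0 -> 2 -> 4: 13 + 3 = 16
Shortest: 16.

16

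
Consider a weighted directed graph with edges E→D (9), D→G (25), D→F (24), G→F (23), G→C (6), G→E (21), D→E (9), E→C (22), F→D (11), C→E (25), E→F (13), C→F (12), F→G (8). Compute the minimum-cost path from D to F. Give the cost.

A few of the D→F routes:
D→E→C→F: 9 + 22 + 12 = 43
D→F: 24
D→G→C→F: 25 + 6 + 12 = 43
D→E→F: 9 + 13 = 22
The minimum is 22.

22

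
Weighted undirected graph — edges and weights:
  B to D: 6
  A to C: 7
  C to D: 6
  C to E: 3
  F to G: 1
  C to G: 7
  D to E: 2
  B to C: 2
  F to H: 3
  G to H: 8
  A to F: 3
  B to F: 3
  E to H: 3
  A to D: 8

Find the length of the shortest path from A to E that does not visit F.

10

Some routes from A to E avoiding F:
A→C→E: 7 + 3 = 10
A→C→D→E: 7 + 6 + 2 = 15
A→D→E: 8 + 2 = 10
Shortest: 10.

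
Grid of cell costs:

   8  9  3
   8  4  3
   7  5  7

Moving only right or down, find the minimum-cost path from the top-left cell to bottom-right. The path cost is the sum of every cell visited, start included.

30

Best path: (0,0) (0,1) (0,2) (1,2) (2,2)
Cost: 8 + 9 + 3 + 3 + 7 = 30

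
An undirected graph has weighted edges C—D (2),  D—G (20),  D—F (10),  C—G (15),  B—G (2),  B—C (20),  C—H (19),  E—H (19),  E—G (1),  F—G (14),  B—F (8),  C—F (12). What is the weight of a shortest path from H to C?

19

Comparing a few candidate routes:
H - E - G - C: 19 + 1 + 15 = 35
H - E - G - B - F - C: 19 + 1 + 2 + 8 + 12 = 42
H - C: 19
H - E - G - D - C: 19 + 1 + 20 + 2 = 42
The minimum is 19.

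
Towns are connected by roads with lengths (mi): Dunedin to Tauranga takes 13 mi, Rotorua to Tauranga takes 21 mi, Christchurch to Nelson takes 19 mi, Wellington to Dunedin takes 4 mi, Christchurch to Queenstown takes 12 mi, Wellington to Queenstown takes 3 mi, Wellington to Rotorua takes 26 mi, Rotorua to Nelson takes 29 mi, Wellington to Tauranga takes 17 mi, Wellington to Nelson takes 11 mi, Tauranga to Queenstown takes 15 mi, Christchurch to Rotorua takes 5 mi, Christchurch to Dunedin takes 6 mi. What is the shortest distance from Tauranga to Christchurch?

Some routes from Tauranga to Christchurch:
Tauranga - Queenstown - Christchurch: 15 + 12 = 27
Tauranga - Dunedin - Christchurch: 13 + 6 = 19
Tauranga - Rotorua - Christchurch: 21 + 5 = 26
Shortest: 19 mi.

19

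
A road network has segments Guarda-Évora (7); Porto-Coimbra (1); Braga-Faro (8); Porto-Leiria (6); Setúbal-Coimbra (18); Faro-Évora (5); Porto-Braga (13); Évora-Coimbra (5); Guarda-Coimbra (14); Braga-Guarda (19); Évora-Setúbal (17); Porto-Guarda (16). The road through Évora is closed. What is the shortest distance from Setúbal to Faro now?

40

Some routes from Setúbal to Faro avoiding Évora:
Setúbal → Coimbra → Guarda → Braga → Faro: 18 + 14 + 19 + 8 = 59
Setúbal → Coimbra → Porto → Guarda → Braga → Faro: 18 + 1 + 16 + 19 + 8 = 62
Setúbal → Coimbra → Porto → Braga → Faro: 18 + 1 + 13 + 8 = 40
Best route has total 40 mi.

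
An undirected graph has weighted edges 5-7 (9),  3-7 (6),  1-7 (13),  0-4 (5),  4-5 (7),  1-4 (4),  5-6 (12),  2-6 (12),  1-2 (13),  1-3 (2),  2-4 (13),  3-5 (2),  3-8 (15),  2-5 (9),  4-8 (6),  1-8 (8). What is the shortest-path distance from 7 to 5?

Checking several routes:
7 -> 1 -> 4 -> 5: 13 + 4 + 7 = 24
7 -> 5: 9
7 -> 3 -> 1 -> 4 -> 5: 6 + 2 + 4 + 7 = 19
7 -> 1 -> 3 -> 5: 13 + 2 + 2 = 17
7 -> 3 -> 5: 6 + 2 = 8
7 -> 3 -> 1 -> 8 -> 4 -> 5: 6 + 2 + 8 + 6 + 7 = 29
The minimum is 8.

8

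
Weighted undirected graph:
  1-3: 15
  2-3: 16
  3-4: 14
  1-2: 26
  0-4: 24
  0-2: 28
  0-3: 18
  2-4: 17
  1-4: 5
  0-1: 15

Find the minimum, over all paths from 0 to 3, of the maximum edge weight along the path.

15

Comparing a few candidate routes:
0→4→1→3: max(24, 5, 15) = 24
0→1→3: max(15, 15) = 15
0→4→2→3: max(24, 17, 16) = 24
0→1→4→3: max(15, 5, 14) = 15
0→1→4→2→3: max(15, 5, 17, 16) = 17
0→3: max(18) = 18
Best route has worst link 15.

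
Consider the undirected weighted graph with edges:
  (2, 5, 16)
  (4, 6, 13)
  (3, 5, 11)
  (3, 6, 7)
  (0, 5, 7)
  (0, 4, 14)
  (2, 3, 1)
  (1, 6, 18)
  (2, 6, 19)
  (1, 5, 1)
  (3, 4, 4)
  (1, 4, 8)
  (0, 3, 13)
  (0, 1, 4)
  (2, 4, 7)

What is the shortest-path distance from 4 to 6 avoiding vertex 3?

13

Checking several routes:
4 - 2 - 6: 7 + 19 = 26
4 - 0 - 1 - 6: 14 + 4 + 18 = 36
4 - 2 - 5 - 1 - 6: 7 + 16 + 1 + 18 = 42
4 - 0 - 5 - 1 - 6: 14 + 7 + 1 + 18 = 40
4 - 6: 13
4 - 1 - 6: 8 + 18 = 26
Shortest: 13.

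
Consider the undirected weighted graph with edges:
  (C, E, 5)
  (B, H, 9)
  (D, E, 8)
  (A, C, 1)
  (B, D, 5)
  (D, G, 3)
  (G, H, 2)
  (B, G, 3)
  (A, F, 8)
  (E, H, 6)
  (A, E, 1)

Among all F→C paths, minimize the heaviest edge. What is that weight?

Candidate routes:
F→A→C: max(8, 1) = 8
F→A→E→C: max(8, 1, 5) = 8
Best route has worst link 8.

8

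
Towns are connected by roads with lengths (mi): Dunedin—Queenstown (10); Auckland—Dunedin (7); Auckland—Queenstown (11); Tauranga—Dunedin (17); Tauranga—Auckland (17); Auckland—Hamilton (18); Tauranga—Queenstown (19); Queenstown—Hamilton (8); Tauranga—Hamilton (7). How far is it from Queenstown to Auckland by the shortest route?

A few of the Queenstown→Auckland routes:
Queenstown -> Hamilton -> Tauranga -> Dunedin -> Auckland: 8 + 7 + 17 + 7 = 39
Queenstown -> Dunedin -> Auckland: 10 + 7 = 17
Queenstown -> Hamilton -> Auckland: 8 + 18 = 26
Queenstown -> Auckland: 11
Queenstown -> Tauranga -> Auckland: 19 + 17 = 36
Queenstown -> Hamilton -> Tauranga -> Auckland: 8 + 7 + 17 = 32
Best route has total 11 mi.

11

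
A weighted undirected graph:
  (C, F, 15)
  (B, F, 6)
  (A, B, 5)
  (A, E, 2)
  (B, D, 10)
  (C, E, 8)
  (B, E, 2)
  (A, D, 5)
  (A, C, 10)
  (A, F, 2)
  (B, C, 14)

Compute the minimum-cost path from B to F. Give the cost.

Some routes from B to F:
B -> A -> F: 5 + 2 = 7
B -> F: 6
B -> E -> C -> F: 2 + 8 + 15 = 25
B -> E -> C -> A -> F: 2 + 8 + 10 + 2 = 22
B -> D -> A -> F: 10 + 5 + 2 = 17
B -> E -> A -> F: 2 + 2 + 2 = 6
The minimum is 6.

6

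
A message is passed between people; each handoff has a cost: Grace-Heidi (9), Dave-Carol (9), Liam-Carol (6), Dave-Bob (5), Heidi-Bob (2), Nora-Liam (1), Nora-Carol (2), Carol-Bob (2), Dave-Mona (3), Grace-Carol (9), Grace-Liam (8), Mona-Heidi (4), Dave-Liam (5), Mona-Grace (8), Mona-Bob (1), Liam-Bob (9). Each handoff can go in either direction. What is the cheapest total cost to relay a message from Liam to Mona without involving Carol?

8

Checking several routes:
Liam - Bob - Heidi - Mona: 9 + 2 + 4 = 15
Liam - Bob - Mona: 9 + 1 = 10
Liam - Dave - Mona: 5 + 3 = 8
Liam - Dave - Bob - Mona: 5 + 5 + 1 = 11
The minimum is 8.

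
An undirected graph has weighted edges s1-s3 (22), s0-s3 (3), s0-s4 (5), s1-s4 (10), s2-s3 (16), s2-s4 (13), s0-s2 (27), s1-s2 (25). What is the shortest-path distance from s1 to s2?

Comparing a few candidate routes:
s1-s4-s0-s3-s2: 10 + 5 + 3 + 16 = 34
s1-s4-s2: 10 + 13 = 23
s1-s3-s2: 22 + 16 = 38
s1-s2: 25
s1-s4-s0-s2: 10 + 5 + 27 = 42
The minimum is 23.

23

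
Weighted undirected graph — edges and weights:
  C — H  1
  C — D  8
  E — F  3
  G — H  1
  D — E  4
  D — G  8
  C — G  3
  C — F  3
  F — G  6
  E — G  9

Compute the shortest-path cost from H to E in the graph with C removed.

10

Routes from H to E avoiding C:
H -> G -> E: 1 + 9 = 10
H -> G -> D -> E: 1 + 8 + 4 = 13
H -> G -> F -> E: 1 + 6 + 3 = 10
Shortest: 10.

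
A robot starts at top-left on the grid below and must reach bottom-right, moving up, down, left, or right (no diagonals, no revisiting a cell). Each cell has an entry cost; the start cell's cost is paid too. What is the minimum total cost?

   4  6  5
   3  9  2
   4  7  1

Best path: r0c0 r0c1 r0c2 r1c2 r2c2
Cost: 4 + 6 + 5 + 2 + 1 = 18

18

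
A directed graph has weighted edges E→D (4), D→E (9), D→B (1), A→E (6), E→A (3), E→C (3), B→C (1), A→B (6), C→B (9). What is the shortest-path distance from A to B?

Routes from A to B:
A→B: 6
A→E→C→B: 6 + 3 + 9 = 18
A→E→D→B: 6 + 4 + 1 = 11
The minimum is 6.

6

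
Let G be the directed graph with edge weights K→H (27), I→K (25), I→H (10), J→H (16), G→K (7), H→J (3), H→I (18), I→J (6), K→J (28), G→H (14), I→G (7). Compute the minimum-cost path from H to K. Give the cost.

Routes from H to K:
H → I → K: 18 + 25 = 43
H → I → G → K: 18 + 7 + 7 = 32
Best route has total 32.

32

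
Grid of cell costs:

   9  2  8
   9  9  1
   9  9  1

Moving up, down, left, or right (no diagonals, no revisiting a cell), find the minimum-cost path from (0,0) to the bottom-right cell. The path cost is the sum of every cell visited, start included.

Cheapest: r0c0 -> r0c1 -> r0c2 -> r1c2 -> r2c2
  9 + 2 + 8 + 1 + 1 = 21

21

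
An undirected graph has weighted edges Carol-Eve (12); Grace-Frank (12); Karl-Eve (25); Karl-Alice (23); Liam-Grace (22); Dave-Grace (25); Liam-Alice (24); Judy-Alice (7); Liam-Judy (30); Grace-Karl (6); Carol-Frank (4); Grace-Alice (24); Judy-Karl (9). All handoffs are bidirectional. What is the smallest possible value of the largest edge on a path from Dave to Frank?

25

A few of the Dave→Frank routes:
Dave→Grace→Frank: max(25, 12) = 25
Dave→Grace→Liam→Alice→Judy→Karl→Eve→Carol→Frank: max(25, 22, 24, 7, 9, 25, 12, 4) = 25
Dave→Grace→Liam→Alice→Karl→Eve→Carol→Frank: max(25, 22, 24, 23, 25, 12, 4) = 25
Smallest bottleneck: 25.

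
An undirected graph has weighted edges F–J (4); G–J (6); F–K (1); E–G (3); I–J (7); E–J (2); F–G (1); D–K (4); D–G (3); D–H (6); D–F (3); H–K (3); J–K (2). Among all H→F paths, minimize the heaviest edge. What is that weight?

A few of the H→F routes:
H -> K -> D -> G -> E -> J -> F: max(3, 4, 3, 3, 2, 4) = 4
H -> K -> J -> E -> G -> D -> F: max(3, 2, 2, 3, 3, 3) = 3
H -> K -> J -> E -> G -> F: max(3, 2, 2, 3, 1) = 3
H -> K -> F: max(3, 1) = 3
The minimum achievable maximum is 3.

3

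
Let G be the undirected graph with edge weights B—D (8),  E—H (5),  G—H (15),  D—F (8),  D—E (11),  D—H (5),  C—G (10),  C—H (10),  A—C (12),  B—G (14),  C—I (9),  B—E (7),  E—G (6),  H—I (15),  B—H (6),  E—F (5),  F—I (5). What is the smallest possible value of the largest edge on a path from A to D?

Some routes from A to D:
A→C→H→D: max(12, 10, 5) = 12
A→C→H→E→D: max(12, 10, 5, 11) = 12
A→C→H→B→E→F→D: max(12, 10, 6, 7, 5, 8) = 12
A→C→H→E→B→D: max(12, 10, 5, 7, 8) = 12
A→C→H→E→F→D: max(12, 10, 5, 5, 8) = 12
Best route has worst link 12.

12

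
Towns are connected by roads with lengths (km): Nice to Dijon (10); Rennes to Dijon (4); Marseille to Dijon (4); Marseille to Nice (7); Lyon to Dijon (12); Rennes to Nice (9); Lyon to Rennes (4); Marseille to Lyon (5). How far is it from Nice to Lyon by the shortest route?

12

Checking several routes:
Nice-Rennes-Lyon: 9 + 4 = 13
Nice-Dijon-Rennes-Lyon: 10 + 4 + 4 = 18
Nice-Dijon-Marseille-Lyon: 10 + 4 + 5 = 19
Nice-Marseille-Dijon-Rennes-Lyon: 7 + 4 + 4 + 4 = 19
Nice-Marseille-Lyon: 7 + 5 = 12
Shortest: 12 km.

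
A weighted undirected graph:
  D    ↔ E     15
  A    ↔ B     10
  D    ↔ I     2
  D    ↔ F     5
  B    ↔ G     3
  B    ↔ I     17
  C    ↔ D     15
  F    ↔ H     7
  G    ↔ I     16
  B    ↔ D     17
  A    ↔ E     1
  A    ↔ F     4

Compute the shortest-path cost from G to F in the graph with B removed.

23

Paths from G to F avoiding B:
G -> I -> D -> E -> A -> F: 16 + 2 + 15 + 1 + 4 = 38
G -> I -> D -> F: 16 + 2 + 5 = 23
Best route has total 23.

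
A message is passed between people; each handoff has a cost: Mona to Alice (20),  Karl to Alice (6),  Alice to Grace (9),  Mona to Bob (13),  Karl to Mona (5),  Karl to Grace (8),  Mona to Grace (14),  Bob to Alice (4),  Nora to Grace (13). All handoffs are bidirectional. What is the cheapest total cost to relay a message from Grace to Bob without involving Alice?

Routes from Grace to Bob avoiding Alice:
Grace -> Karl -> Mona -> Bob: 8 + 5 + 13 = 26
Grace -> Mona -> Bob: 14 + 13 = 27
Shortest: 26.

26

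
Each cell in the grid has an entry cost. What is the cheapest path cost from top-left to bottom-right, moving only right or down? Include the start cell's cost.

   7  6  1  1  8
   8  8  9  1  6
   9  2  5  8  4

26

Path r0c0 -> r0c1 -> r0c2 -> r0c3 -> r1c3 -> r1c4 -> r2c4: 7 + 6 + 1 + 1 + 1 + 6 + 4 = 26.
For comparison, the top-then-right route costs 33.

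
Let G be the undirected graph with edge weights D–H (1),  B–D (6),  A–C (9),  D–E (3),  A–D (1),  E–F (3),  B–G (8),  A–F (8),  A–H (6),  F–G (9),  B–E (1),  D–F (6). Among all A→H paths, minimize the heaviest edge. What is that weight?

Comparing a few candidate routes:
A -> D -> H: max(1, 1) = 1
A -> F -> D -> H: max(8, 6, 1) = 8
A -> F -> E -> D -> H: max(8, 3, 3, 1) = 8
A -> F -> E -> B -> D -> H: max(8, 3, 1, 6, 1) = 8
A -> H: max(6) = 6
The minimum achievable maximum is 1.

1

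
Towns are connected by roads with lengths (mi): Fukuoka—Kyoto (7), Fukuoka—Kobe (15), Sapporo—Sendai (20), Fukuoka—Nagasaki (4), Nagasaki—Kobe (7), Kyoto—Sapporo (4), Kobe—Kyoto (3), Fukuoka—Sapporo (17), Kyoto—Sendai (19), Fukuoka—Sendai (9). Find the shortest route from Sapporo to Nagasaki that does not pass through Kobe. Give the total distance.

Paths from Sapporo to Nagasaki avoiding Kobe:
Sapporo - Sendai - Kyoto - Fukuoka - Nagasaki: 20 + 19 + 7 + 4 = 50
Sapporo - Sendai - Fukuoka - Nagasaki: 20 + 9 + 4 = 33
Sapporo - Fukuoka - Nagasaki: 17 + 4 = 21
Sapporo - Kyoto - Fukuoka - Nagasaki: 4 + 7 + 4 = 15
Sapporo - Kyoto - Sendai - Fukuoka - Nagasaki: 4 + 19 + 9 + 4 = 36
Best route has total 15 mi.

15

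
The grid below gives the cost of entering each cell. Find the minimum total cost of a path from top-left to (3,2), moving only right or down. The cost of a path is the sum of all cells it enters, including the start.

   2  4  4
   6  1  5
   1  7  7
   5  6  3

One optimal route is [0,0] [0,1] [1,1] [1,2] [2,2] [3,2].
Its cost is 2 + 4 + 1 + 5 + 7 + 3 = 22.

22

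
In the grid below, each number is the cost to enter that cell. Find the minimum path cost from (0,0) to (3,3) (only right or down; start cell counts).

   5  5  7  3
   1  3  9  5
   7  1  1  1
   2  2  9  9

Path r0c0 r1c0 r1c1 r2c1 r2c2 r2c3 r3c3: 5 + 1 + 3 + 1 + 1 + 1 + 9 = 21.

21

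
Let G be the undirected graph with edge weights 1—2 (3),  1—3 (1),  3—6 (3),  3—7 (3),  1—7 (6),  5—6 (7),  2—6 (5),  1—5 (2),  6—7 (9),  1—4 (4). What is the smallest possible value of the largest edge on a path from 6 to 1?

Some routes from 6 to 1:
6 - 7 - 1: max(9, 6) = 9
6 - 5 - 1: max(7, 2) = 7
6 - 3 - 1: max(3, 1) = 3
6 - 3 - 7 - 1: max(3, 3, 6) = 6
6 - 2 - 1: max(5, 3) = 5
The minimum achievable maximum is 3.

3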